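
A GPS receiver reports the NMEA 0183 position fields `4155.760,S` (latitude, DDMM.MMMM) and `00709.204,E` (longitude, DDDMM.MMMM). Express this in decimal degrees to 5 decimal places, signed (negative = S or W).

-41.92933, 7.15340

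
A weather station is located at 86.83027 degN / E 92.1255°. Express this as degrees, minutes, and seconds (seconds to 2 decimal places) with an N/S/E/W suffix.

φ: whole degrees 86; 49.81620′ → 49′ and 48.9720″
Longitude: whole degrees 92; 7.53000′ → 7′ and 31.8000″

86°49′48.97″ N, 92°07′31.80″ E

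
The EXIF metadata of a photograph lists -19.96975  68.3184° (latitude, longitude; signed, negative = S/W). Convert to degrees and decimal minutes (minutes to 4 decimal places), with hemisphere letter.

Latitude is negative → S; |value| = 19.969750
Latitude: fractional part 0.969750 → 58.185000 minutes
Longitude: 68° + 0.318400 × 60 = 68° 19.104000′

19° 58.1850′ S, 68° 19.1040′ E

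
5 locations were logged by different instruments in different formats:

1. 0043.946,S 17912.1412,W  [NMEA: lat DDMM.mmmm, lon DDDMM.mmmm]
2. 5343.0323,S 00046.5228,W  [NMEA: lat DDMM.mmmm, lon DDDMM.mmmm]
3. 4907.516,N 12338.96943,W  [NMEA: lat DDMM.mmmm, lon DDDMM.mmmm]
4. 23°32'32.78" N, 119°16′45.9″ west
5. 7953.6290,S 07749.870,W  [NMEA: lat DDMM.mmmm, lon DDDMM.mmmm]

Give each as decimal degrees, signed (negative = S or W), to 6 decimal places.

Point 1:
  Latitude: degrees = first 2 digits = 0, minutes = 43.946; 0 + 43.946/60 = 0.7324333
  S ⇒ negate
  Lon: split at 3 digits → 179° and 12.1412′; 179 + 12.1412/60 = 179.2023533
  W ⇒ negate
Point 2:
  Lat: split at 2 digits → 53° and 43.0323′; 53 + 43.0323/60 = 53.7172050
  hemisphere S, so the sign is −
  Longitude: degrees = first 3 digits = 0, minutes = 46.5228; 0 + 46.5228/60 = 0.7753800
  W → negative
Point 3:
  Latitude: degrees = first 2 digits = 49, minutes = 7.516; 49 + 7.516/60 = 49.1252667
  N → positive
  λ: split at 3 digits → 123° and 38.96943′; 123 + 38.96943/60 = 123.6494905
  hemisphere W, so the sign is −
Point 4:
  φ: 23° + 32/60 + 32.78/3600 = 23 + 0.533333 + 0.009106 = 23.5424389
  N ⇒ keep positive
  Longitude: 119 + 16/60 + 45.9/3600 = 119.2794167
  W → negative
Point 5:
  Lat: degrees = first 2 digits = 79, minutes = 53.629; 79 + 53.629/60 = 79.8938167
  S ⇒ negate
  Longitude: degrees = first 3 digits = 77, minutes = 49.87; 77 + 49.87/60 = 77.8311667
  W → negative

1. -0.732433, -179.202353
2. -53.717205, -0.775380
3. 49.125267, -123.649491
4. 23.542439, -119.279417
5. -79.893817, -77.831167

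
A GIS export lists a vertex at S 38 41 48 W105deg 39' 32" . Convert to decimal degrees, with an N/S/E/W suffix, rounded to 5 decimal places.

38.69667° S, 105.65889° W

Lat: 41′ + 48″ = 41.80000′; 38 + 41.80000/60 = 38.696667
Longitude: 39′ + 32″ = 39.53333′; 105 + 39.53333/60 = 105.658889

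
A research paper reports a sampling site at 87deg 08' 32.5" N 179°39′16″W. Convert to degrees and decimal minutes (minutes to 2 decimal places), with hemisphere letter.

87° 8.54′ N, 179° 39.27′ W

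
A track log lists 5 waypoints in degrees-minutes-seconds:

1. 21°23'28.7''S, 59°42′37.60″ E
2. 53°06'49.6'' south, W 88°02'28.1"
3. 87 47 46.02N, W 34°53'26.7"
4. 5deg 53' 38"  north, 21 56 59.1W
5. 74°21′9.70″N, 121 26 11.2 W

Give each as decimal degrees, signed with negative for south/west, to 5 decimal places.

Point 1:
  φ: 21 + 23/60 + 28.7/3600 = 21.391306
  hemisphere S, so the sign is −
  λ: 42′ + 37.6″ = 42.62667′; 59 + 42.62667/60 = 59.710444
  E ⇒ keep positive
Point 2:
  Lat: 53° + 6/60 + 49.6/3600 = 53 + 0.100000 + 0.013778 = 53.113778
  S ⇒ negate
  Lon: 88° + 2/60 + 28.1/3600 = 88 + 0.033333 + 0.007806 = 88.041139
  hemisphere W, so the sign is −
Point 3:
  Lat: 87 + 47/60 + 46.02/3600 = 87.796117
  N ⇒ keep positive
  λ: 34° + 53/60 + 26.7/3600 = 34 + 0.883333 + 0.007417 = 34.890750
  W ⇒ negate
Point 4:
  Lat: 53′ + 38″ = 53.63333′; 5 + 53.63333/60 = 5.893889
  N → positive
  λ: 21 + 56/60 + 59.1/3600 = 21.949750
  W ⇒ negate
Point 5:
  Latitude: 21′ + 9.7″ = 21.16167′; 74 + 21.16167/60 = 74.352694
  N ⇒ keep positive
  Longitude: 26′ + 11.2″ = 26.18667′; 121 + 26.18667/60 = 121.436444
  W ⇒ negate

1. -21.39131, 59.71044
2. -53.11378, -88.04114
3. 87.79612, -34.89075
4. 5.89389, -21.94975
5. 74.35269, -121.43644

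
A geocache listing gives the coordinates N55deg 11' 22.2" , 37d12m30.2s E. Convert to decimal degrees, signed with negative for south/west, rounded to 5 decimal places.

Latitude: 55 + 11/60 + 22.2/3600 = 55.189500
N → positive
λ: 37° + 12/60 + 30.2/3600 = 37 + 0.200000 + 0.008389 = 37.208389
E ⇒ keep positive

55.18950, 37.20839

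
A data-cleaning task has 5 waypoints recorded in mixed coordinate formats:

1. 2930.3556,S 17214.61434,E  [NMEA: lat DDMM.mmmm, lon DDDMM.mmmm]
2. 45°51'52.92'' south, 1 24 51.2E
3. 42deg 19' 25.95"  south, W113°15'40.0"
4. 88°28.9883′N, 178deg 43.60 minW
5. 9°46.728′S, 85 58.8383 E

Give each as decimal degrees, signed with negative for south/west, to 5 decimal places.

Point 1:
  Lat: split at 2 digits → 29° and 30.3556′; 29 + 30.3556/60 = 29.505927
  S ⇒ negate
  λ: split at 3 digits → 172° and 14.61434′; 172 + 14.61434/60 = 172.243572
  E ⇒ keep positive
Point 2:
  φ: 45 + 51/60 + 52.92/3600 = 45.864700
  hemisphere S, so the sign is −
  Longitude: 24′ + 51.2″ = 24.85333′; 1 + 24.85333/60 = 1.414222
  E ⇒ keep positive
Point 3:
  φ: 42 + 19/60 + 25.95/3600 = 42.323875
  S → negative
  Lon: 15′ + 40″ = 15.66667′; 113 + 15.66667/60 = 113.261111
  hemisphere W, so the sign is −
Point 4:
  Lat: 88 + 28.9883/60 = 88.483138
  N → positive
  Lon: 178 + 43.6/60 = 178.726667
  hemisphere W, so the sign is −
Point 5:
  Lat: 46.728′ = 0.778800°; total 9.778800
  S ⇒ negate
  λ: 85 + 58.8383/60 = 85.980638
  E ⇒ keep positive

1. -29.50593, 172.24357
2. -45.86470, 1.41422
3. -42.32388, -113.26111
4. 88.48314, -178.72667
5. -9.77880, 85.98064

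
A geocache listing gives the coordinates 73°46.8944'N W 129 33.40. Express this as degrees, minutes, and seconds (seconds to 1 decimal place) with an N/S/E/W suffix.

73°46′53.7″ N, 129°33′24.0″ W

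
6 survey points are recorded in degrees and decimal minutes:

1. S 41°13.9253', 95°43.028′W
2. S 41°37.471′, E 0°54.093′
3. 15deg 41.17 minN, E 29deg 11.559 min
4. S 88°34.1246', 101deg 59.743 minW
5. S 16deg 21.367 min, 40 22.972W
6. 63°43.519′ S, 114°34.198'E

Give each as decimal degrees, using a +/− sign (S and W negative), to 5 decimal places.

Point 1:
  Latitude: 41 + 13.9253/60 = 41.232088
  hemisphere S, so the sign is −
  Lon: 95 + 43.028/60 = 95.717133
  hemisphere W, so the sign is −
Point 2:
  Lat: 37.471′ = 0.624517°; total 41.624517
  S → negative
  Longitude: 0 + 54.093/60 = 0.901550
  E → positive
Point 3:
  Lat: 15 + 41.17/60 = 15.686167
  N → positive
  λ: 29 + 11.559/60 = 29.192650
  E ⇒ keep positive
Point 4:
  Lat: 88 + 34.1246/60 = 88.568743
  S ⇒ negate
  λ: 59.743′ = 0.995717°; total 101.995717
  W → negative
Point 5:
  Latitude: 16 + 21.367/60 = 16.356117
  S ⇒ negate
  Longitude: 40 + 22.972/60 = 40.382867
  W ⇒ negate
Point 6:
  Latitude: 63 + 43.519/60 = 63.725317
  S ⇒ negate
  Longitude: 34.198′ = 0.569967°; total 114.569967
  E → positive

1. -41.23209, -95.71713
2. -41.62452, 0.90155
3. 15.68617, 29.19265
4. -88.56874, -101.99572
5. -16.35612, -40.38287
6. -63.72532, 114.56997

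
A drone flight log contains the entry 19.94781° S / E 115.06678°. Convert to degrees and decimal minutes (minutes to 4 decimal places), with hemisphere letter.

19° 56.8686′ S, 115° 4.0068′ E

φ: 19° + 0.947810 × 60 = 19° 56.868600′
Lon: minutes = (115.066780 − 115) × 60 = 4.006800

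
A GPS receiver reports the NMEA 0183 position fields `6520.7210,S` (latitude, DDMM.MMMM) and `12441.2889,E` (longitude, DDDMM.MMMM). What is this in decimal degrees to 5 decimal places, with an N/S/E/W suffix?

Lat: split at 2 digits → 65° and 20.721′; 65 + 20.721/60 = 65.345350
Lon: degrees = first 3 digits = 124, minutes = 41.2889; 124 + 41.2889/60 = 124.688148

65.34535° S, 124.68815° E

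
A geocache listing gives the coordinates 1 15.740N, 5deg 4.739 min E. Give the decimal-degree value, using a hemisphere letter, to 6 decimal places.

1.262333° N, 5.078983° E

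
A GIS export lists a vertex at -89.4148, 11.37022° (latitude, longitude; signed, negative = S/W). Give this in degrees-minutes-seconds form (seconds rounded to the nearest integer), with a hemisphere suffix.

89°24′53″ S, 11°22′13″ E

Latitude is negative → S; |value| = 89.414800
φ: 0.414800 × 60 = 24.88800′ → 24′, remainder × 60 = 53.28″
Lon: whole degrees 11; 22.21320′ → 22′ and 12.79″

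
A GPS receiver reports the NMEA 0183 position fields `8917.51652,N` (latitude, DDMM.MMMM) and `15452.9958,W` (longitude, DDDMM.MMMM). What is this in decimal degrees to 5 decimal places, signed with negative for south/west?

Latitude: degrees = first 2 digits = 89, minutes = 17.51652; 89 + 17.51652/60 = 89.291942
N ⇒ keep positive
λ: split at 3 digits → 154° and 52.9958′; 154 + 52.9958/60 = 154.883263
W ⇒ negate

89.29194, -154.88326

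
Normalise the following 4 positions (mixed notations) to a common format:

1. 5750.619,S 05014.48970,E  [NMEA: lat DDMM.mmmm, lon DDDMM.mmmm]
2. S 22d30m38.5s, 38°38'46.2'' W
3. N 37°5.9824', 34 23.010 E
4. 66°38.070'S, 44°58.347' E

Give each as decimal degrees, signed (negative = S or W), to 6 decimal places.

1. -57.843650, 50.241495
2. -22.510694, -38.646167
3. 37.099707, 34.383500
4. -66.634500, 44.972450

Point 1:
  Latitude: degrees = first 2 digits = 57, minutes = 50.619; 57 + 50.619/60 = 57.8436500
  S ⇒ negate
  λ: degrees = first 3 digits = 50, minutes = 14.4897; 50 + 14.4897/60 = 50.2414950
  E → positive
Point 2:
  Lat: 22° + 30/60 + 38.5/3600 = 22 + 0.500000 + 0.010694 = 22.5106944
  hemisphere S, so the sign is −
  Longitude: 38′ + 46.2″ = 38.77000′; 38 + 38.77000/60 = 38.6461667
  hemisphere W, so the sign is −
Point 3:
  Latitude: 37 + 5.9824/60 = 37.0997067
  N ⇒ keep positive
  Lon: 23.01′ = 0.383500°; total 34.3835000
  E → positive
Point 4:
  Latitude: 66 + 38.07/60 = 66.6345000
  S ⇒ negate
  λ: 44 + 58.347/60 = 44.9724500
  E ⇒ keep positive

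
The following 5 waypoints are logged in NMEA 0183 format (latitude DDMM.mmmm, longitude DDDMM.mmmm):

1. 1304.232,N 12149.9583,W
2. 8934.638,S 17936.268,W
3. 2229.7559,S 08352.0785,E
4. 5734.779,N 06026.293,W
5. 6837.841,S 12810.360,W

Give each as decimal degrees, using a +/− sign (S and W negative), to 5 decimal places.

Point 1:
  Lat: split at 2 digits → 13° and 4.232′; 13 + 4.232/60 = 13.070533
  N → positive
  λ: degrees = first 3 digits = 121, minutes = 49.9583; 121 + 49.9583/60 = 121.832638
  W ⇒ negate
Point 2:
  φ: split at 2 digits → 89° and 34.638′; 89 + 34.638/60 = 89.577300
  S → negative
  Lon: split at 3 digits → 179° and 36.268′; 179 + 36.268/60 = 179.604467
  W → negative
Point 3:
  Lat: split at 2 digits → 22° and 29.7559′; 22 + 29.7559/60 = 22.495932
  S → negative
  Lon: split at 3 digits → 083° and 52.0785′; 83 + 52.0785/60 = 83.867975
  E ⇒ keep positive
Point 4:
  φ: split at 2 digits → 57° and 34.779′; 57 + 34.779/60 = 57.579650
  N ⇒ keep positive
  Lon: degrees = first 3 digits = 60, minutes = 26.293; 60 + 26.293/60 = 60.438217
  hemisphere W, so the sign is −
Point 5:
  φ: split at 2 digits → 68° and 37.841′; 68 + 37.841/60 = 68.630683
  S → negative
  λ: split at 3 digits → 128° and 10.36′; 128 + 10.36/60 = 128.172667
  hemisphere W, so the sign is −

1. 13.07053, -121.83264
2. -89.57730, -179.60447
3. -22.49593, 83.86798
4. 57.57965, -60.43822
5. -68.63068, -128.17267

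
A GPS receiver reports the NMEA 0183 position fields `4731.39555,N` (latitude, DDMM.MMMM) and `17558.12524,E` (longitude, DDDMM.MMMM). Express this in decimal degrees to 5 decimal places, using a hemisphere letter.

Lat: degrees = first 2 digits = 47, minutes = 31.39555; 47 + 31.39555/60 = 47.523259
Longitude: split at 3 digits → 175° and 58.12524′; 175 + 58.12524/60 = 175.968754

47.52326° N, 175.96875° E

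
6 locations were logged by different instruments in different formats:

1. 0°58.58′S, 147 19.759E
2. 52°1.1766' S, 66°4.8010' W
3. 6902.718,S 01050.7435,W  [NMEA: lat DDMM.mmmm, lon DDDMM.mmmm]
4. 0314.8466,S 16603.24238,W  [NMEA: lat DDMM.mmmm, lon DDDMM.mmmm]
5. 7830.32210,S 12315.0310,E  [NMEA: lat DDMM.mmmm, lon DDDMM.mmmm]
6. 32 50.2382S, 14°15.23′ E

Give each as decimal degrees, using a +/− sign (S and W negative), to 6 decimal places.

1. -0.976333, 147.329317
2. -52.019610, -66.080017
3. -69.045300, -10.845725
4. -3.247443, -166.054040
5. -78.505368, 123.250517
6. -32.837303, 14.253833

Point 1:
  Latitude: 58.58′ = 0.976333°; total 0.9763333
  S ⇒ negate
  Lon: 19.759′ = 0.329317°; total 147.3293167
  E ⇒ keep positive
Point 2:
  Lat: 52 + 1.1766/60 = 52.0196100
  hemisphere S, so the sign is −
  Lon: 4.801′ = 0.080017°; total 66.0800167
  W ⇒ negate
Point 3:
  φ: degrees = first 2 digits = 69, minutes = 2.718; 69 + 2.718/60 = 69.0453000
  hemisphere S, so the sign is −
  Lon: degrees = first 3 digits = 10, minutes = 50.7435; 10 + 50.7435/60 = 10.8457250
  W → negative
Point 4:
  Latitude: degrees = first 2 digits = 3, minutes = 14.8466; 3 + 14.8466/60 = 3.2474433
  hemisphere S, so the sign is −
  Lon: split at 3 digits → 166° and 3.24238′; 166 + 3.24238/60 = 166.0540397
  hemisphere W, so the sign is −
Point 5:
  Lat: degrees = first 2 digits = 78, minutes = 30.3221; 78 + 30.3221/60 = 78.5053683
  S ⇒ negate
  Lon: degrees = first 3 digits = 123, minutes = 15.031; 123 + 15.031/60 = 123.2505167
  E → positive
Point 6:
  Lat: 50.2382′ = 0.837303°; total 32.8373033
  hemisphere S, so the sign is −
  Lon: 14 + 15.23/60 = 14.2538333
  E → positive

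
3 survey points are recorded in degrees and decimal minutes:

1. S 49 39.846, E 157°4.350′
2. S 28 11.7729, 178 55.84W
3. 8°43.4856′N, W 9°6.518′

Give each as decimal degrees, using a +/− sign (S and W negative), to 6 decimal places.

1. -49.664100, 157.072500
2. -28.196215, -178.930667
3. 8.724760, -9.108633

Point 1:
  φ: 39.846′ = 0.664100°; total 49.6641000
  hemisphere S, so the sign is −
  λ: 157 + 4.35/60 = 157.0725000
  E → positive
Point 2:
  Latitude: 28 + 11.7729/60 = 28.1962150
  hemisphere S, so the sign is −
  Lon: 55.84′ = 0.930667°; total 178.9306667
  hemisphere W, so the sign is −
Point 3:
  φ: 8 + 43.4856/60 = 8.7247600
  N ⇒ keep positive
  Longitude: 6.518′ = 0.108633°; total 9.1086333
  W ⇒ negate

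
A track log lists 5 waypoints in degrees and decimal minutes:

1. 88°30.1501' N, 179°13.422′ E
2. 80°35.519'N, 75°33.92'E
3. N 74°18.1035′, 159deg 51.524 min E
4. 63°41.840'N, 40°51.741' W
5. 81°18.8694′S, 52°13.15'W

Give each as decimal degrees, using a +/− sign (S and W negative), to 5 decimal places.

Point 1:
  Lat: 30.1501′ = 0.502502°; total 88.502502
  N ⇒ keep positive
  Longitude: 13.422′ = 0.223700°; total 179.223700
  E ⇒ keep positive
Point 2:
  Lat: 80 + 35.519/60 = 80.591983
  N ⇒ keep positive
  λ: 33.92′ = 0.565333°; total 75.565333
  E ⇒ keep positive
Point 3:
  Lat: 74 + 18.1035/60 = 74.301725
  N → positive
  λ: 159 + 51.524/60 = 159.858733
  E → positive
Point 4:
  Lat: 41.84′ = 0.697333°; total 63.697333
  N ⇒ keep positive
  Longitude: 40 + 51.741/60 = 40.862350
  hemisphere W, so the sign is −
Point 5:
  Lat: 81 + 18.8694/60 = 81.314490
  hemisphere S, so the sign is −
  λ: 13.15′ = 0.219167°; total 52.219167
  W → negative

1. 88.50250, 179.22370
2. 80.59198, 75.56533
3. 74.30173, 159.85873
4. 63.69733, -40.86235
5. -81.31449, -52.21917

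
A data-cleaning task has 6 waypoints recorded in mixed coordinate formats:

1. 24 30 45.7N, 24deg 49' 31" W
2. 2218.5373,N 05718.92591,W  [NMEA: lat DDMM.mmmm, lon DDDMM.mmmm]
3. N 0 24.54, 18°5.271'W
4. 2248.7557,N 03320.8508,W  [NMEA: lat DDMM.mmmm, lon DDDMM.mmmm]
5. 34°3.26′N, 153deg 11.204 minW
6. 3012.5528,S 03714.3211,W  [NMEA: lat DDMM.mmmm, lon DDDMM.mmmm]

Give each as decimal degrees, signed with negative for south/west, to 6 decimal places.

1. 24.512694, -24.825278
2. 22.308955, -57.315432
3. 0.409000, -18.087850
4. 22.812595, -33.347513
5. 34.054333, -153.186733
6. -30.209213, -37.238685

Point 1:
  φ: 24° + 30/60 + 45.7/3600 = 24 + 0.500000 + 0.012694 = 24.5126944
  N ⇒ keep positive
  Lon: 49′ + 31″ = 49.51667′; 24 + 49.51667/60 = 24.8252778
  hemisphere W, so the sign is −
Point 2:
  Lat: split at 2 digits → 22° and 18.5373′; 22 + 18.5373/60 = 22.3089550
  N ⇒ keep positive
  Lon: degrees = first 3 digits = 57, minutes = 18.92591; 57 + 18.92591/60 = 57.3154318
  hemisphere W, so the sign is −
Point 3:
  φ: 24.54′ = 0.409000°; total 0.4090000
  N ⇒ keep positive
  Lon: 5.271′ = 0.087850°; total 18.0878500
  hemisphere W, so the sign is −
Point 4:
  Lat: split at 2 digits → 22° and 48.7557′; 22 + 48.7557/60 = 22.8125950
  N ⇒ keep positive
  Longitude: degrees = first 3 digits = 33, minutes = 20.8508; 33 + 20.8508/60 = 33.3475133
  W → negative
Point 5:
  φ: 34 + 3.26/60 = 34.0543333
  N → positive
  λ: 11.204′ = 0.186733°; total 153.1867333
  hemisphere W, so the sign is −
Point 6:
  φ: degrees = first 2 digits = 30, minutes = 12.5528; 30 + 12.5528/60 = 30.2092133
  S ⇒ negate
  Lon: split at 3 digits → 037° and 14.3211′; 37 + 14.3211/60 = 37.2386850
  W ⇒ negate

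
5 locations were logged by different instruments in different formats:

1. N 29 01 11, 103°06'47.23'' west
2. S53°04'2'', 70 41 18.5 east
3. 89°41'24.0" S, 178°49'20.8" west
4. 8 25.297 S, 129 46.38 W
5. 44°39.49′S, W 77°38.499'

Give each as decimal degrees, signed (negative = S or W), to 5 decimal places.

1. 29.01972, -103.11312
2. -53.06722, 70.68847
3. -89.69000, -178.82244
4. -8.42162, -129.77300
5. -44.65817, -77.64165

Point 1:
  Lat: 1′ + 11″ = 1.18333′; 29 + 1.18333/60 = 29.019722
  N → positive
  λ: 103° + 6/60 + 47.23/3600 = 103 + 0.100000 + 0.013119 = 103.113119
  hemisphere W, so the sign is −
Point 2:
  Lat: 4′ + 2″ = 4.03333′; 53 + 4.03333/60 = 53.067222
  S → negative
  Longitude: 41′ + 18.5″ = 41.30833′; 70 + 41.30833/60 = 70.688472
  E ⇒ keep positive
Point 3:
  φ: 89° + 41/60 + 24/3600 = 89 + 0.683333 + 0.006667 = 89.690000
  hemisphere S, so the sign is −
  Lon: 178 + 49/60 + 20.8/3600 = 178.822444
  W → negative
Point 4:
  Latitude: 25.297′ = 0.421617°; total 8.421617
  S ⇒ negate
  λ: 129 + 46.38/60 = 129.773000
  W → negative
Point 5:
  Latitude: 44 + 39.49/60 = 44.658167
  hemisphere S, so the sign is −
  λ: 77 + 38.499/60 = 77.641650
  hemisphere W, so the sign is −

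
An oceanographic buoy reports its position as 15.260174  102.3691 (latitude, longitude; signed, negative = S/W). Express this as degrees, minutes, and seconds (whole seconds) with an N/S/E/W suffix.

15°15′37″ N, 102°22′9″ E

Latitude: whole degrees 15; 15.61044′ → 15′ and 36.63″
Longitude: 0.369100 × 60 = 22.14600′ → 22′, remainder × 60 = 8.76″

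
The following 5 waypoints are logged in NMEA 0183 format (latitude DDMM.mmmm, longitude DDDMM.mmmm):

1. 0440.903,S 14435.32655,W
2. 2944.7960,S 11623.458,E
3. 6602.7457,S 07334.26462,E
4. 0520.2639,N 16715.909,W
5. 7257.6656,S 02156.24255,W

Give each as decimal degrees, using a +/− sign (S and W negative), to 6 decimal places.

1. -4.681717, -144.588776
2. -29.746600, 116.390967
3. -66.045762, 73.571077
4. 5.337732, -167.265150
5. -72.961093, -21.937376

Point 1:
  φ: split at 2 digits → 04° and 40.903′; 4 + 40.903/60 = 4.6817167
  S ⇒ negate
  Lon: split at 3 digits → 144° and 35.32655′; 144 + 35.32655/60 = 144.5887758
  W ⇒ negate
Point 2:
  Latitude: degrees = first 2 digits = 29, minutes = 44.796; 29 + 44.796/60 = 29.7466000
  S → negative
  Lon: degrees = first 3 digits = 116, minutes = 23.458; 116 + 23.458/60 = 116.3909667
  E ⇒ keep positive
Point 3:
  Lat: split at 2 digits → 66° and 2.7457′; 66 + 2.7457/60 = 66.0457617
  S ⇒ negate
  λ: degrees = first 3 digits = 73, minutes = 34.26462; 73 + 34.26462/60 = 73.5710770
  E ⇒ keep positive
Point 4:
  Latitude: degrees = first 2 digits = 5, minutes = 20.2639; 5 + 20.2639/60 = 5.3377317
  N → positive
  Lon: split at 3 digits → 167° and 15.909′; 167 + 15.909/60 = 167.2651500
  W ⇒ negate
Point 5:
  φ: degrees = first 2 digits = 72, minutes = 57.6656; 72 + 57.6656/60 = 72.9610933
  S → negative
  λ: degrees = first 3 digits = 21, minutes = 56.24255; 21 + 56.24255/60 = 21.9373758
  hemisphere W, so the sign is −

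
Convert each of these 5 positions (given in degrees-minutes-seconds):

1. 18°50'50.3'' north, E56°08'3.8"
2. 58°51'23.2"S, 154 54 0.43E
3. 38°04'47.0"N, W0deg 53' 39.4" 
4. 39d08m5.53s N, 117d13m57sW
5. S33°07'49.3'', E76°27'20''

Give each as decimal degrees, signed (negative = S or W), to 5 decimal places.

Point 1:
  Latitude: 18 + 50/60 + 50.3/3600 = 18.847306
  N ⇒ keep positive
  Lon: 56 + 8/60 + 3.8/3600 = 56.134389
  E ⇒ keep positive
Point 2:
  φ: 51′ + 23.2″ = 51.38667′; 58 + 51.38667/60 = 58.856444
  S → negative
  Lon: 154 + 54/60 + 0.43/3600 = 154.900119
  E ⇒ keep positive
Point 3:
  Latitude: 38° + 4/60 + 47/3600 = 38 + 0.066667 + 0.013056 = 38.079722
  N ⇒ keep positive
  Lon: 0 + 53/60 + 39.4/3600 = 0.894278
  W → negative
Point 4:
  Latitude: 8′ + 5.53″ = 8.09217′; 39 + 8.09217/60 = 39.134869
  N ⇒ keep positive
  Lon: 117° + 13/60 + 57/3600 = 117 + 0.216667 + 0.015833 = 117.232500
  hemisphere W, so the sign is −
Point 5:
  φ: 33° + 7/60 + 49.3/3600 = 33 + 0.116667 + 0.013694 = 33.130361
  S → negative
  Lon: 76 + 27/60 + 20/3600 = 76.455556
  E → positive

1. 18.84731, 56.13439
2. -58.85644, 154.90012
3. 38.07972, -0.89428
4. 39.13487, -117.23250
5. -33.13036, 76.45556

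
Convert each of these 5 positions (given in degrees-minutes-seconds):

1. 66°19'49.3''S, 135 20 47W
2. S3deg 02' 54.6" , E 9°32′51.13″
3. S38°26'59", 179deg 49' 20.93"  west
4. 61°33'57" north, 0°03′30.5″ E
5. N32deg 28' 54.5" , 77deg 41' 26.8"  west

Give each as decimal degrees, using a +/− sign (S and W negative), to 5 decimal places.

1. -66.33036, -135.34639
2. -3.04850, 9.54754
3. -38.44972, -179.82248
4. 61.56583, 0.05847
5. 32.48181, -77.69078

Point 1:
  Latitude: 66° + 19/60 + 49.3/3600 = 66 + 0.316667 + 0.013694 = 66.330361
  S ⇒ negate
  Longitude: 20′ + 47″ = 20.78333′; 135 + 20.78333/60 = 135.346389
  W → negative
Point 2:
  Lat: 3 + 2/60 + 54.6/3600 = 3.048500
  S → negative
  Lon: 32′ + 51.13″ = 32.85217′; 9 + 32.85217/60 = 9.547536
  E → positive
Point 3:
  Lat: 38 + 26/60 + 59/3600 = 38.449722
  hemisphere S, so the sign is −
  λ: 179° + 49/60 + 20.93/3600 = 179 + 0.816667 + 0.005814 = 179.822481
  hemisphere W, so the sign is −
Point 4:
  φ: 61 + 33/60 + 57/3600 = 61.565833
  N ⇒ keep positive
  Lon: 0 + 3/60 + 30.5/3600 = 0.058472
  E ⇒ keep positive
Point 5:
  φ: 32° + 28/60 + 54.5/3600 = 32 + 0.466667 + 0.015139 = 32.481806
  N → positive
  Lon: 77° + 41/60 + 26.8/3600 = 77 + 0.683333 + 0.007444 = 77.690778
  W ⇒ negate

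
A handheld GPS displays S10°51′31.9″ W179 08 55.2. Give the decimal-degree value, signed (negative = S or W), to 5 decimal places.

-10.85886, -179.14867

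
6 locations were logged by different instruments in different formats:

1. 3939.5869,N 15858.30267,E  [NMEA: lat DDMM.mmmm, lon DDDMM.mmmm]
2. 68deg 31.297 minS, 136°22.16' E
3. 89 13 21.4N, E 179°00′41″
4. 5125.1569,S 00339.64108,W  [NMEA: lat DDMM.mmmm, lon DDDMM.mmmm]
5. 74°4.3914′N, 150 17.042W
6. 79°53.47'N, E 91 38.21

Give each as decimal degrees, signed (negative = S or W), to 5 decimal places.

Point 1:
  Latitude: degrees = first 2 digits = 39, minutes = 39.5869; 39 + 39.5869/60 = 39.659782
  N ⇒ keep positive
  Lon: degrees = first 3 digits = 158, minutes = 58.30267; 158 + 58.30267/60 = 158.971711
  E → positive
Point 2:
  φ: 31.297′ = 0.521617°; total 68.521617
  hemisphere S, so the sign is −
  λ: 22.16′ = 0.369333°; total 136.369333
  E ⇒ keep positive
Point 3:
  Lat: 89° + 13/60 + 21.4/3600 = 89 + 0.216667 + 0.005944 = 89.222611
  N → positive
  Lon: 0′ + 41″ = 0.68333′; 179 + 0.68333/60 = 179.011389
  E ⇒ keep positive
Point 4:
  Lat: degrees = first 2 digits = 51, minutes = 25.1569; 51 + 25.1569/60 = 51.419282
  hemisphere S, so the sign is −
  Longitude: degrees = first 3 digits = 3, minutes = 39.64108; 3 + 39.64108/60 = 3.660685
  hemisphere W, so the sign is −
Point 5:
  Lat: 4.3914′ = 0.073190°; total 74.073190
  N ⇒ keep positive
  Lon: 150 + 17.042/60 = 150.284033
  W → negative
Point 6:
  φ: 79 + 53.47/60 = 79.891167
  N → positive
  Longitude: 91 + 38.21/60 = 91.636833
  E ⇒ keep positive

1. 39.65978, 158.97171
2. -68.52162, 136.36933
3. 89.22261, 179.01139
4. -51.41928, -3.66068
5. 74.07319, -150.28403
6. 79.89117, 91.63683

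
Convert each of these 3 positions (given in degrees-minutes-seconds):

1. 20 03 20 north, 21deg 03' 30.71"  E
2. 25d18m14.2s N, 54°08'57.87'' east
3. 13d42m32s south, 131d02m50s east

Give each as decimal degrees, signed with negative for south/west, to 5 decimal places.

1. 20.05556, 21.05853
2. 25.30394, 54.14941
3. -13.70889, 131.04722

Point 1:
  Latitude: 3′ + 20″ = 3.33333′; 20 + 3.33333/60 = 20.055556
  N ⇒ keep positive
  λ: 3′ + 30.71″ = 3.51183′; 21 + 3.51183/60 = 21.058531
  E ⇒ keep positive
Point 2:
  Lat: 18′ + 14.2″ = 18.23667′; 25 + 18.23667/60 = 25.303944
  N → positive
  λ: 54 + 8/60 + 57.87/3600 = 54.149408
  E → positive
Point 3:
  φ: 13 + 42/60 + 32/3600 = 13.708889
  S → negative
  Longitude: 131° + 2/60 + 50/3600 = 131 + 0.033333 + 0.013889 = 131.047222
  E → positive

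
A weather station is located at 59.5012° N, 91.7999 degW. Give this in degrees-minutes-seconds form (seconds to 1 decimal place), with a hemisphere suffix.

Lat: 0.501200° → 30.07200′; 0.07200 × 60 = 4.320″
Lon: 0.799900° → 47.99400′; 0.99400 × 60 = 59.640″

59°30′4.3″ N, 91°47′59.6″ W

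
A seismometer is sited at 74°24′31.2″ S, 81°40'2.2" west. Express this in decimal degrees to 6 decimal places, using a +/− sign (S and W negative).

-74.408667, -81.667278

φ: 74 + 24/60 + 31.2/3600 = 74.4086667
S → negative
Lon: 40′ + 2.2″ = 40.03667′; 81 + 40.03667/60 = 81.6672778
W ⇒ negate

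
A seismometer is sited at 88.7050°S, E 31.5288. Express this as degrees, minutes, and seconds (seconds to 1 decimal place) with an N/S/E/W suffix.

φ: whole degrees 88; 42.30000′ → 42′ and 18.000″
λ: 0.528800 × 60 = 31.72800′ → 31′, remainder × 60 = 43.680″

88°42′18.0″ S, 31°31′43.7″ E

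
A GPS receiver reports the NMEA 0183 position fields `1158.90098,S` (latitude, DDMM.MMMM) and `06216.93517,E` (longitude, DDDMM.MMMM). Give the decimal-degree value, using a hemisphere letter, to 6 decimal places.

Latitude: split at 2 digits → 11° and 58.90098′; 11 + 58.90098/60 = 11.9816830
Longitude: split at 3 digits → 062° and 16.93517′; 62 + 16.93517/60 = 62.2822528

11.981683° S, 62.282253° E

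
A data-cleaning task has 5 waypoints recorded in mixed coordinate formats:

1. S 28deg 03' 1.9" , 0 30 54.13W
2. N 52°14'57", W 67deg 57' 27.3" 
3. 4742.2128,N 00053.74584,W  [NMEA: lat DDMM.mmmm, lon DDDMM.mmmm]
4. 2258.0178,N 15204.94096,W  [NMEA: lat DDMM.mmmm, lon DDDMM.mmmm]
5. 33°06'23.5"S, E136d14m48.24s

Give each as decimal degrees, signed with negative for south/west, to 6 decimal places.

1. -28.050528, -0.515036
2. 52.249167, -67.957583
3. 47.703547, -0.895764
4. 22.966963, -152.082349
5. -33.106528, 136.246733

Point 1:
  Lat: 3′ + 1.9″ = 3.03167′; 28 + 3.03167/60 = 28.0505278
  S ⇒ negate
  Longitude: 0 + 30/60 + 54.13/3600 = 0.5150361
  W ⇒ negate
Point 2:
  Latitude: 52 + 14/60 + 57/3600 = 52.2491667
  N → positive
  Longitude: 57′ + 27.3″ = 57.45500′; 67 + 57.45500/60 = 67.9575833
  hemisphere W, so the sign is −
Point 3:
  Latitude: degrees = first 2 digits = 47, minutes = 42.2128; 47 + 42.2128/60 = 47.7035467
  N → positive
  Longitude: degrees = first 3 digits = 0, minutes = 53.74584; 0 + 53.74584/60 = 0.8957640
  hemisphere W, so the sign is −
Point 4:
  φ: split at 2 digits → 22° and 58.0178′; 22 + 58.0178/60 = 22.9669633
  N → positive
  Lon: split at 3 digits → 152° and 4.94096′; 152 + 4.94096/60 = 152.0823493
  hemisphere W, so the sign is −
Point 5:
  Latitude: 33 + 6/60 + 23.5/3600 = 33.1065278
  hemisphere S, so the sign is −
  λ: 14′ + 48.24″ = 14.80400′; 136 + 14.80400/60 = 136.2467333
  E → positive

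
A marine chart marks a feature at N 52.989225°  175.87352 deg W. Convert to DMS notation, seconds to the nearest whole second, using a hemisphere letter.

52°59′21″ N, 175°52′25″ W

φ: whole degrees 52; 59.35350′ → 59′ and 21.21″
Lon: whole degrees 175; 52.41120′ → 52′ and 24.67″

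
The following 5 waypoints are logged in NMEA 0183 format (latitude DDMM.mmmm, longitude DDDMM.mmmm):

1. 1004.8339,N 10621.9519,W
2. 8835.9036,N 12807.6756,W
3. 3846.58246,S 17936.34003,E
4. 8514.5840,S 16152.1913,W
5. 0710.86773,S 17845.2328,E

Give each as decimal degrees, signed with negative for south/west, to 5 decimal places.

Point 1:
  φ: split at 2 digits → 10° and 4.8339′; 10 + 4.8339/60 = 10.080565
  N ⇒ keep positive
  Longitude: degrees = first 3 digits = 106, minutes = 21.9519; 106 + 21.9519/60 = 106.365865
  W ⇒ negate
Point 2:
  Latitude: split at 2 digits → 88° and 35.9036′; 88 + 35.9036/60 = 88.598393
  N → positive
  Lon: degrees = first 3 digits = 128, minutes = 7.6756; 128 + 7.6756/60 = 128.127927
  W → negative
Point 3:
  Lat: split at 2 digits → 38° and 46.58246′; 38 + 46.58246/60 = 38.776374
  S ⇒ negate
  Longitude: degrees = first 3 digits = 179, minutes = 36.34003; 179 + 36.34003/60 = 179.605667
  E ⇒ keep positive
Point 4:
  φ: split at 2 digits → 85° and 14.584′; 85 + 14.584/60 = 85.243067
  S ⇒ negate
  Lon: split at 3 digits → 161° and 52.1913′; 161 + 52.1913/60 = 161.869855
  hemisphere W, so the sign is −
Point 5:
  Lat: split at 2 digits → 07° and 10.86773′; 7 + 10.86773/60 = 7.181129
  S ⇒ negate
  Lon: degrees = first 3 digits = 178, minutes = 45.2328; 178 + 45.2328/60 = 178.753880
  E ⇒ keep positive

1. 10.08057, -106.36587
2. 88.59839, -128.12793
3. -38.77637, 179.60567
4. -85.24307, -161.86986
5. -7.18113, 178.75388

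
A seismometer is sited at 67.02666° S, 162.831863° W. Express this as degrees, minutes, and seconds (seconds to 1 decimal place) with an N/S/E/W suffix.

Latitude: whole degrees 67; 1.59960′ → 1′ and 35.976″
λ: 0.831863° → 49.91178′; 0.91178 × 60 = 54.707″

67°01′36.0″ S, 162°49′54.7″ W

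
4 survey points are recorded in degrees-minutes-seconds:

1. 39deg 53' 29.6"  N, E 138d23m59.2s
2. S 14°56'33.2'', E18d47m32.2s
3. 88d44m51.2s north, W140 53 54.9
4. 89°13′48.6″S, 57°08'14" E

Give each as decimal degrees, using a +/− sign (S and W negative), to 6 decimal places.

1. 39.891556, 138.399778
2. -14.942556, 18.792278
3. 88.747556, -140.898583
4. -89.230167, 57.137222

Point 1:
  Lat: 39 + 53/60 + 29.6/3600 = 39.8915556
  N ⇒ keep positive
  Longitude: 138° + 23/60 + 59.2/3600 = 138 + 0.383333 + 0.016444 = 138.3997778
  E → positive
Point 2:
  φ: 14° + 56/60 + 33.2/3600 = 14 + 0.933333 + 0.009222 = 14.9425556
  S → negative
  Longitude: 18° + 47/60 + 32.2/3600 = 18 + 0.783333 + 0.008944 = 18.7922778
  E ⇒ keep positive
Point 3:
  Lat: 88° + 44/60 + 51.2/3600 = 88 + 0.733333 + 0.014222 = 88.7475556
  N ⇒ keep positive
  Lon: 140 + 53/60 + 54.9/3600 = 140.8985833
  W ⇒ negate
Point 4:
  Latitude: 13′ + 48.6″ = 13.81000′; 89 + 13.81000/60 = 89.2301667
  S → negative
  Longitude: 8′ + 14″ = 8.23333′; 57 + 8.23333/60 = 57.1372222
  E → positive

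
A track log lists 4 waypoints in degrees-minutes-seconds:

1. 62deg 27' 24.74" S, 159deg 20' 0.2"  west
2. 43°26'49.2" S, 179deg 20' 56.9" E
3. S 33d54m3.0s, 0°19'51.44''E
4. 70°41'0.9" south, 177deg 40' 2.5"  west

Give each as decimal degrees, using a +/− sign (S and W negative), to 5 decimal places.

1. -62.45687, -159.33339
2. -43.44700, 179.34914
3. -33.90083, 0.33096
4. -70.68358, -177.66736

Point 1:
  φ: 62° + 27/60 + 24.74/3600 = 62 + 0.450000 + 0.006872 = 62.456872
  S ⇒ negate
  Lon: 159 + 20/60 + 0.2/3600 = 159.333389
  W ⇒ negate
Point 2:
  Lat: 43 + 26/60 + 49.2/3600 = 43.447000
  S ⇒ negate
  Longitude: 179 + 20/60 + 56.9/3600 = 179.349139
  E → positive
Point 3:
  Lat: 33 + 54/60 + 3/3600 = 33.900833
  S ⇒ negate
  Longitude: 0 + 19/60 + 51.44/3600 = 0.330956
  E → positive
Point 4:
  Lat: 41′ + 0.9″ = 41.01500′; 70 + 41.01500/60 = 70.683583
  hemisphere S, so the sign is −
  λ: 40′ + 2.5″ = 40.04167′; 177 + 40.04167/60 = 177.667361
  W → negative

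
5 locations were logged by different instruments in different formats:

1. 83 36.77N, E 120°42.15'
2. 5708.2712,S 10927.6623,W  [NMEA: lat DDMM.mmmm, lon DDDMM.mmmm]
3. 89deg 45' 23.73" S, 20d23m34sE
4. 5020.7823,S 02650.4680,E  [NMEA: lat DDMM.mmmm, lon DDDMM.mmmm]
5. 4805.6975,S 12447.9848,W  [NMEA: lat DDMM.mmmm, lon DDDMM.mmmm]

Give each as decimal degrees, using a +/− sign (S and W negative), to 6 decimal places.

1. 83.612833, 120.702500
2. -57.137853, -109.461038
3. -89.756592, 20.392778
4. -50.346372, 26.841133
5. -48.094958, -124.799747

Point 1:
  Latitude: 83 + 36.77/60 = 83.6128333
  N ⇒ keep positive
  λ: 42.15′ = 0.702500°; total 120.7025000
  E ⇒ keep positive
Point 2:
  Latitude: degrees = first 2 digits = 57, minutes = 8.2712; 57 + 8.2712/60 = 57.1378533
  S → negative
  λ: degrees = first 3 digits = 109, minutes = 27.6623; 109 + 27.6623/60 = 109.4610383
  W ⇒ negate
Point 3:
  φ: 89° + 45/60 + 23.73/3600 = 89 + 0.750000 + 0.006592 = 89.7565917
  S ⇒ negate
  λ: 20° + 23/60 + 34/3600 = 20 + 0.383333 + 0.009444 = 20.3927778
  E ⇒ keep positive
Point 4:
  Latitude: degrees = first 2 digits = 50, minutes = 20.7823; 50 + 20.7823/60 = 50.3463717
  S ⇒ negate
  λ: split at 3 digits → 026° and 50.468′; 26 + 50.468/60 = 26.8411333
  E → positive
Point 5:
  Latitude: degrees = first 2 digits = 48, minutes = 5.6975; 48 + 5.6975/60 = 48.0949583
  S → negative
  Lon: degrees = first 3 digits = 124, minutes = 47.9848; 124 + 47.9848/60 = 124.7997467
  W → negative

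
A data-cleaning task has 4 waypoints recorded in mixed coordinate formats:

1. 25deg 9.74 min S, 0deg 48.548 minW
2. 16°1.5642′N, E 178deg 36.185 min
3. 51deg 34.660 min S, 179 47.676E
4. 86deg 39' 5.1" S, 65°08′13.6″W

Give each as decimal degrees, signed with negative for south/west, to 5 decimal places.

1. -25.16233, -0.80913
2. 16.02607, 178.60308
3. -51.57767, 179.79460
4. -86.65142, -65.13711

Point 1:
  Latitude: 9.74′ = 0.162333°; total 25.162333
  hemisphere S, so the sign is −
  Lon: 48.548′ = 0.809133°; total 0.809133
  W ⇒ negate
Point 2:
  Latitude: 1.5642′ = 0.026070°; total 16.026070
  N → positive
  Lon: 36.185′ = 0.603083°; total 178.603083
  E ⇒ keep positive
Point 3:
  Latitude: 34.66′ = 0.577667°; total 51.577667
  hemisphere S, so the sign is −
  Longitude: 47.676′ = 0.794600°; total 179.794600
  E → positive
Point 4:
  φ: 86 + 39/60 + 5.1/3600 = 86.651417
  S → negative
  λ: 65 + 8/60 + 13.6/3600 = 65.137111
  hemisphere W, so the sign is −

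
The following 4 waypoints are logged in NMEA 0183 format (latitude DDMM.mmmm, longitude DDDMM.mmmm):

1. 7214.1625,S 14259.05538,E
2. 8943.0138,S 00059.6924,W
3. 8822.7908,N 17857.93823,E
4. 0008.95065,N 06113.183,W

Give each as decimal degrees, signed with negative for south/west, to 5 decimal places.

Point 1:
  φ: split at 2 digits → 72° and 14.1625′; 72 + 14.1625/60 = 72.236042
  S ⇒ negate
  Longitude: split at 3 digits → 142° and 59.05538′; 142 + 59.05538/60 = 142.984256
  E ⇒ keep positive
Point 2:
  Latitude: split at 2 digits → 89° and 43.0138′; 89 + 43.0138/60 = 89.716897
  S ⇒ negate
  Longitude: split at 3 digits → 000° and 59.6924′; 0 + 59.6924/60 = 0.994873
  hemisphere W, so the sign is −
Point 3:
  Lat: degrees = first 2 digits = 88, minutes = 22.7908; 88 + 22.7908/60 = 88.379847
  N → positive
  Lon: degrees = first 3 digits = 178, minutes = 57.93823; 178 + 57.93823/60 = 178.965637
  E ⇒ keep positive
Point 4:
  φ: degrees = first 2 digits = 0, minutes = 8.95065; 0 + 8.95065/60 = 0.149178
  N ⇒ keep positive
  Longitude: split at 3 digits → 061° and 13.183′; 61 + 13.183/60 = 61.219717
  hemisphere W, so the sign is −

1. -72.23604, 142.98426
2. -89.71690, -0.99487
3. 88.37985, 178.96564
4. 0.14918, -61.21972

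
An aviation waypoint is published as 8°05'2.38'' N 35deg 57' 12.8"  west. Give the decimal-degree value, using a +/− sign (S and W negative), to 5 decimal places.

φ: 5′ + 2.38″ = 5.03967′; 8 + 5.03967/60 = 8.083994
N ⇒ keep positive
Lon: 57′ + 12.8″ = 57.21333′; 35 + 57.21333/60 = 35.953556
W ⇒ negate

8.08399, -35.95356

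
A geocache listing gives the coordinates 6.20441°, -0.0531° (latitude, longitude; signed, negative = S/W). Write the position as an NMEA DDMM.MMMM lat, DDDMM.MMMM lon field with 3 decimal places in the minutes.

0612.265,N / 00003.186,W

Lat: minutes = (6.204410 − 6) × 60 = 12.26460
Longitude is negative → W; |value| = 0.053100
Lon: 0° + 0.053100 × 60 = 0° 3.18600′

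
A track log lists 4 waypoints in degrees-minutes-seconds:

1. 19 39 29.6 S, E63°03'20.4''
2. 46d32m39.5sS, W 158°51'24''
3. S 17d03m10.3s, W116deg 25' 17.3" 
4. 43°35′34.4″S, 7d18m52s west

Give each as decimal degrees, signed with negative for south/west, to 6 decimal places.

Point 1:
  Latitude: 19 + 39/60 + 29.6/3600 = 19.6582222
  hemisphere S, so the sign is −
  λ: 63 + 3/60 + 20.4/3600 = 63.0556667
  E ⇒ keep positive
Point 2:
  Latitude: 46 + 32/60 + 39.5/3600 = 46.5443056
  S → negative
  Longitude: 51′ + 24″ = 51.40000′; 158 + 51.40000/60 = 158.8566667
  W ⇒ negate
Point 3:
  φ: 17° + 3/60 + 10.3/3600 = 17 + 0.050000 + 0.002861 = 17.0528611
  S ⇒ negate
  Longitude: 116 + 25/60 + 17.3/3600 = 116.4214722
  W → negative
Point 4:
  Lat: 35′ + 34.4″ = 35.57333′; 43 + 35.57333/60 = 43.5928889
  hemisphere S, so the sign is −
  Longitude: 18′ + 52″ = 18.86667′; 7 + 18.86667/60 = 7.3144444
  W → negative

1. -19.658222, 63.055667
2. -46.544306, -158.856667
3. -17.052861, -116.421472
4. -43.592889, -7.314444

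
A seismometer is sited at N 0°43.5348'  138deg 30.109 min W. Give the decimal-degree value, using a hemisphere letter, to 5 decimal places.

0.72558° N, 138.50182° W

Latitude: 0 + 43.5348/60 = 0.725580
Longitude: 30.109′ = 0.501817°; total 138.501817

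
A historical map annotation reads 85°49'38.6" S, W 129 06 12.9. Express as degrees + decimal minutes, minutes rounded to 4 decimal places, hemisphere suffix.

Lat: 49 + 38.6/60 = 49.643333′
λ: 6 + 12.9/60 = 6.215000′

85° 49.6433′ S, 129° 6.2150′ W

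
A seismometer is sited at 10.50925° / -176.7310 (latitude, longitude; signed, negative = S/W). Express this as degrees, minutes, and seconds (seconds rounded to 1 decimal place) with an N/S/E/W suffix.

10°30′33.3″ N, 176°43′51.6″ W

Lat: 0.509250 × 60 = 30.55500′ → 30′, remainder × 60 = 33.300″
Longitude is negative → W; |value| = 176.731000
Lon: 0.731000 × 60 = 43.86000′ → 43′, remainder × 60 = 51.600″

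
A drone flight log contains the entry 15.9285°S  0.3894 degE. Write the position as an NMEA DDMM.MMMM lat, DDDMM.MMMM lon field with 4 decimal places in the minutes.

1555.7100,S / 00023.3640,E

Lat: fractional part 0.928500 → 55.710000 minutes
λ: 0° + 0.389400 × 60 = 0° 23.364000′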